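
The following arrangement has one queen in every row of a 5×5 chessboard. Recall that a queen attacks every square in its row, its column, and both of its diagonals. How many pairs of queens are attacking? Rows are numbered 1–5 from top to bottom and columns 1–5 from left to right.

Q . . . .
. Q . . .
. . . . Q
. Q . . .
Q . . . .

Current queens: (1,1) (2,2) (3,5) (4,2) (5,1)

4

Same column: (1,1)–(5,1) (column 1); (2,2)–(4,2) (column 2).
Same diagonal: (1,1)–(2,2) (|1−2| = |1−2| = 1); (4,2)–(5,1) (|4−5| = |2−1| = 1).
Total attacking pairs: 4.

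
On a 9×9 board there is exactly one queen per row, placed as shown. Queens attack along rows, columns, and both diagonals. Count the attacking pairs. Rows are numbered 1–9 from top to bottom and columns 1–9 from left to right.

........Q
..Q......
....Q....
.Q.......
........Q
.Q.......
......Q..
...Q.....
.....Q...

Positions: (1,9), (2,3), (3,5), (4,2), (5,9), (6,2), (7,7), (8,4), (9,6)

5

Same column: (1,9)–(5,9) (column 9); (4,2)–(6,2) (column 2).
Same diagonal: (3,5)–(6,2) (|3−6| = |5−2| = 3); (5,9)–(7,7) (|5−7| = |9−7| = 2); (6,2)–(8,4) (|6−8| = |2−4| = 2).
Total attacking pairs: 5.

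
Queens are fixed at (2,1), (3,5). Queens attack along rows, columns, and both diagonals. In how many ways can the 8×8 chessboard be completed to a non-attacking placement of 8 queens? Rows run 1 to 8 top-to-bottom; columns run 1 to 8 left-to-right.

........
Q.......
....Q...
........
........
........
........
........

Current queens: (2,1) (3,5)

Branch on row 1: col 4 → 2; col 6 → 1; col 8 → 0.
Sum: 2 + 1 + 0 = 3.

3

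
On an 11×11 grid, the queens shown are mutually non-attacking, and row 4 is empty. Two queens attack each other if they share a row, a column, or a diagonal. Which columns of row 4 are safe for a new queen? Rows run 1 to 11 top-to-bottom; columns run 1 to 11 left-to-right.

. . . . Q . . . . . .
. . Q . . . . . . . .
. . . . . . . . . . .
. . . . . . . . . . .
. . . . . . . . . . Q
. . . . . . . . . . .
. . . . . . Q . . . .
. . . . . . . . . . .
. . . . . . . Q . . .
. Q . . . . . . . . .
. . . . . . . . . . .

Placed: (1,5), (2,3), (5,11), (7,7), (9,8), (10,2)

(1,5) attacks row 4 at column 5 and diagonals 2, 8.
(2,3) attacks row 4 at column 3 and diagonals 1, 5.
(5,11) attacks row 4 at column 11 and diagonals 10.
(7,7) attacks row 4 at column 7 and diagonals 4, 10.
(9,8) attacks row 4 at column 8 and diagonals 3.
(10,2) attacks row 4 at column 2 and diagonals 8.
Attacked columns: {1, 2, 3, 4, 5, 7, 8, 10, 11}. Safe: {6, 9}.

columns 6, 9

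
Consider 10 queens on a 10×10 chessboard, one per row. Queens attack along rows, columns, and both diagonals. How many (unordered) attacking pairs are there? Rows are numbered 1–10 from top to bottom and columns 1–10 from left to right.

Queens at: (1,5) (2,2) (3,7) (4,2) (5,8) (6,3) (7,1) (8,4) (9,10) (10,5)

Same column: (1,5)–(10,5) (column 5); (2,2)–(4,2) (column 2).
Same diagonal: (1,5)–(3,7) (|1−3| = |5−7| = 2); (1,5)–(4,2) (|1−4| = |5−2| = 3).
Total attacking pairs: 4.

4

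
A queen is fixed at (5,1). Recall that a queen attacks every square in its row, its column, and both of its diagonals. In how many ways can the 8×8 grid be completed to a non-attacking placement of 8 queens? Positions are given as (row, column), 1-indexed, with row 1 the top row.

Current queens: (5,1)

Branch on row 1: col 2 → 3; col 3 → 4; col 4 → 5; col 6 → 4; col 7 → 1; col 8 → 1.
Sum: 3 + 4 + 5 + 4 + 1 + 1 = 18.

18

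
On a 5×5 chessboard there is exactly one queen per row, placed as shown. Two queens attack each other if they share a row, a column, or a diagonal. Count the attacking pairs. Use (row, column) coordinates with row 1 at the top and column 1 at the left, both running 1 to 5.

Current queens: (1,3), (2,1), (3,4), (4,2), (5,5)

All columns are distinct and no two queens satisfy |Δrow| = |Δcol|, so no pair attacks.

0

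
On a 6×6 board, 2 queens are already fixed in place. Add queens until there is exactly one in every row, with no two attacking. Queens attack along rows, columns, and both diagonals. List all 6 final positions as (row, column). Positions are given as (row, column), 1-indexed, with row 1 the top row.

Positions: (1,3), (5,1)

(1,3) (2,6) (3,2) (4,5) (5,1) (6,4)

Row 2: attacked by (1,3)→{2,3,4}; (5,1)→{1,4}. Safe: 5, 6. Place at column 6.
Row 3: attacked by (1,3)→{1,3,5}; (2,6)→{5,6}; (5,1)→{1,3}. Safe: 2, 4. Place at column 2.
Row 4: attacked by (1,3)→{3,6}; (2,6)→{4,6}; (3,2)→{1,2,3}; (5,1)→{1,2}. Safe: 5. Place at column 5.
Row 6: attacked by (1,3)→{3}; (2,6)→{2,6}; (3,2)→{2,5}; (4,5)→{3,5}; (5,1)→{1,2}. Safe: 4. Place at column 4.
Columns [3, 6, 2, 5, 1, 4], r−c [-2, -4, 1, -1, 4, 2], r+c [4, 8, 5, 9, 6, 10] are all distinct, so no two queens attack.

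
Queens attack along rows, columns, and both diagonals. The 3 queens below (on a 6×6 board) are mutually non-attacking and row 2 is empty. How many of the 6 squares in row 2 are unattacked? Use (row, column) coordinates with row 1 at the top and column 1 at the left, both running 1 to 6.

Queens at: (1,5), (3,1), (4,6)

(1,5) attacks row 2 at column 5 and diagonals 4, 6.
(3,1) attacks row 2 at column 1 and diagonals 2.
(4,6) attacks row 2 at column 6 and diagonals 4.
Attacked columns: {1, 2, 4, 5, 6}. Safe: {3}.

1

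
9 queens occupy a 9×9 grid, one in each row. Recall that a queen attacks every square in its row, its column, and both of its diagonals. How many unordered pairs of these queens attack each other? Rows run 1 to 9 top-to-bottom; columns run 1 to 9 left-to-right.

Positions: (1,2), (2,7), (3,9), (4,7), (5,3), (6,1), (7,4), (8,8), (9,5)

2

Same column: (2,7)–(4,7) (column 7).
Same diagonal: (4,7)–(7,4) (|4−7| = |7−4| = 3).
Total attacking pairs: 2.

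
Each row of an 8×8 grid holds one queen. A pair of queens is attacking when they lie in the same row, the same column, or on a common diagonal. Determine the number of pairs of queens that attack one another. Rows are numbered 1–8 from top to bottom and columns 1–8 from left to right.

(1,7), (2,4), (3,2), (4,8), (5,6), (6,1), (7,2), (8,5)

2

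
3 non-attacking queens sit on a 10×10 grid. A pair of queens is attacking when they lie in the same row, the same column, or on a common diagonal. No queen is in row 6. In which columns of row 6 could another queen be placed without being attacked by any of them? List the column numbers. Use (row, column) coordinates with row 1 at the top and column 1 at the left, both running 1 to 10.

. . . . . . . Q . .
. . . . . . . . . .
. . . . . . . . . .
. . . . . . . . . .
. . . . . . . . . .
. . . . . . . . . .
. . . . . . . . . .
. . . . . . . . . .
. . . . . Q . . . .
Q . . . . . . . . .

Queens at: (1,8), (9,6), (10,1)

columns 2, 4, 7, 10

(1,8) attacks row 6 at column 8 and diagonals 3.
(9,6) attacks row 6 at column 6 and diagonals 3, 9.
(10,1) attacks row 6 at column 1 and diagonals 5.
Attacked columns: {1, 3, 5, 6, 8, 9}. Safe: {2, 4, 7, 10}.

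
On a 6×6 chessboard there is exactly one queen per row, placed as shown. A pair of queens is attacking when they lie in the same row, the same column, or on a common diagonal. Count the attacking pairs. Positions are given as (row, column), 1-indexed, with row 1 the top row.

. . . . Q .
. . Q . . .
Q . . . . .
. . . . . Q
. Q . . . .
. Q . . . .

1

Same column: (5,2)–(6,2) (column 2).
Total attacking pairs: 1.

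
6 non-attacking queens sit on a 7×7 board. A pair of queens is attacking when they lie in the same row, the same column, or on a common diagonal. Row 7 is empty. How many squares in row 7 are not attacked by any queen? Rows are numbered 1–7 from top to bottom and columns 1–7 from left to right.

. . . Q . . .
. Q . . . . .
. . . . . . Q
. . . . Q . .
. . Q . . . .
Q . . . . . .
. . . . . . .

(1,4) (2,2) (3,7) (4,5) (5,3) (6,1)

1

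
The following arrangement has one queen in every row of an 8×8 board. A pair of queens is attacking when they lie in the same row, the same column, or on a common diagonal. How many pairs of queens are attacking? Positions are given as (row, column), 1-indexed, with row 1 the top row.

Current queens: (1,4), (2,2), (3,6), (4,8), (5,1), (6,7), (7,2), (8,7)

4

Same column: (2,2)–(7,2) (column 2); (6,7)–(8,7) (column 7).
Same diagonal: (1,4)–(3,6) (|1−3| = |4−6| = 2); (3,6)–(7,2) (|3−7| = |6−2| = 4).
Total attacking pairs: 4.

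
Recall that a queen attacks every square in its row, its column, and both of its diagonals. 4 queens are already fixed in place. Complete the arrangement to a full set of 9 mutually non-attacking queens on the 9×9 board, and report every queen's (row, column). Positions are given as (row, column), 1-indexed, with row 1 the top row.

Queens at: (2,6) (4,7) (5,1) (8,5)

(1,3) (2,6) (3,2) (4,7) (5,1) (6,4) (7,8) (8,5) (9,9)

Row 1: attacked by (2,6)→{5,6,7}; (4,7)→{4,7}; (5,1)→{1,5}; (8,5)→{5}. Safe: 2, 3, 8, 9. Place at column 3.
Row 3: attacked by (1,3)→{1,3,5}; (2,6)→{5,6,7}; (4,7)→{6,7,8}; (5,1)→{1,3}; (8,5)→{5}. Safe: 2, 4, 9. Place at column 2.
Row 6: attacked by (1,3)→{3,8}; (2,6)→{2,6}; (3,2)→{2,5}; (4,7)→{5,7,9}; (5,1)→{1,2}; (8,5)→{3,5,7}. Safe: 4. Place at column 4.
Row 7: attacked by (1,3)→{3,9}; (2,6)→{1,6}; (3,2)→{2,6}; (4,7)→{4,7}; (5,1)→{1,3}; (6,4)→{3,4,5}; (8,5)→{4,5,6}. Safe: 8. Place at column 8.
Row 9: attacked by (1,3)→{3}; (2,6)→{6}; (3,2)→{2,8}; (4,7)→{2,7}; (5,1)→{1,5}; (6,4)→{1,4,7}; (7,8)→{6,8}; (8,5)→{4,5,6}. Safe: 9. Place at column 9.
Columns [3, 6, 2, 7, 1, 4, 8, 5, 9], r−c [-2, -4, 1, -3, 4, 2, -1, 3, 0], r+c [4, 8, 5, 11, 6, 10, 15, 13, 18] are all distinct, so no two queens attack.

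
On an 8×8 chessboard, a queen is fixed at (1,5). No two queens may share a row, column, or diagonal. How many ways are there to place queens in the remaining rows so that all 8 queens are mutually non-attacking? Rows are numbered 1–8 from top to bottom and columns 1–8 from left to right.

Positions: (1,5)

Branch on row 2: col 1 → 3; col 2 → 4; col 3 → 3; col 7 → 6; col 8 → 2.
Sum: 3 + 4 + 3 + 6 + 2 = 18.

18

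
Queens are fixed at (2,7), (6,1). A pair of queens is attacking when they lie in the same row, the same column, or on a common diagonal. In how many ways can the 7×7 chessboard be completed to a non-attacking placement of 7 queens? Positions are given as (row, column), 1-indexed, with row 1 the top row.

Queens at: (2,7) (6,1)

Branch on row 1: col 2 → 0; col 3 → 1; col 4 → 1; col 5 → 2.
Sum: 0 + 1 + 1 + 2 = 4.

4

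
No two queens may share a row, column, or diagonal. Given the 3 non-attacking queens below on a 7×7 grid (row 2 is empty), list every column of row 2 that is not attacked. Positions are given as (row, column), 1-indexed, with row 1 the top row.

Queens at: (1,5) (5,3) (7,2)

(1,5) attacks row 2 at column 5 and diagonals 4, 6.
(5,3) attacks row 2 at column 3 and diagonals 6.
(7,2) attacks row 2 at column 2 and diagonals 7.
Attacked columns: {2, 3, 4, 5, 6, 7}. Safe: {1}.

columns 1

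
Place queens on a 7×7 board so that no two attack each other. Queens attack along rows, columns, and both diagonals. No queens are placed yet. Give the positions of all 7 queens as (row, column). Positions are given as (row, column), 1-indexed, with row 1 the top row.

Row 1: Safe: 1, 2, 3, 4, 5, 6, 7. Place at column 2.
Row 2: attacked by (1,2)→{1,2,3}. Safe: 4, 5, 6, 7. Place at column 7.
Row 3: attacked by (1,2)→{2,4}; (2,7)→{6,7}. Safe: 1, 3, 5. Place at column 5.
Row 4: attacked by (1,2)→{2,5}; (2,7)→{5,7}; (3,5)→{4,5,6}. Safe: 1, 3. Place at column 3.
Row 5: attacked by (1,2)→{2,6}; (2,7)→{4,7}; (3,5)→{3,5,7}; (4,3)→{2,3,4}. Safe: 1. Place at column 1.
Row 6: attacked by (1,2)→{2,7}; (2,7)→{3,7}; (3,5)→{2,5}; (4,3)→{1,3,5}; (5,1)→{1,2}. Safe: 4, 6. Place at column 6.
Row 7: attacked by (1,2)→{2}; (2,7)→{2,7}; (3,5)→{1,5}; (4,3)→{3,6}; (5,1)→{1,3}; (6,6)→{5,6,7}. Safe: 4. Place at column 4.
Columns [2, 7, 5, 3, 1, 6, 4], r−c [-1, -5, -2, 1, 4, 0, 3], r+c [3, 9, 8, 7, 6, 12, 11] are all distinct, so no two queens attack.

(1,2) (2,7) (3,5) (4,3) (5,1) (6,6) (7,4)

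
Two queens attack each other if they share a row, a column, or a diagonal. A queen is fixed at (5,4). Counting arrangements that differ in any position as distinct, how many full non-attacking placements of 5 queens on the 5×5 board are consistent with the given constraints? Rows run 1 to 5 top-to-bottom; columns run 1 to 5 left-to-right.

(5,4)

2

Branch on row 1: col 1 → 1; col 2 → 1; col 3 → 0; col 5 → 0.
Sum: 1 + 1 + 0 + 0 = 2.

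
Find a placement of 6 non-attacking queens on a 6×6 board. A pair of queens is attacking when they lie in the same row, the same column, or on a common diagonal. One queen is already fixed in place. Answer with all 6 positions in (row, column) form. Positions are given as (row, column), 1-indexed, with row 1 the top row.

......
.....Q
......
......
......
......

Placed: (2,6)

(1,3) (2,6) (3,2) (4,5) (5,1) (6,4)

Row 1: attacked by (2,6)→{5,6}. Safe: 1, 2, 3, 4. Place at column 3.
Row 3: attacked by (1,3)→{1,3,5}; (2,6)→{5,6}. Safe: 2, 4. Place at column 2.
Row 4: attacked by (1,3)→{3,6}; (2,6)→{4,6}; (3,2)→{1,2,3}. Safe: 5. Place at column 5.
Row 5: attacked by (1,3)→{3}; (2,6)→{3,6}; (3,2)→{2,4}; (4,5)→{4,5,6}. Safe: 1. Place at column 1.
Row 6: attacked by (1,3)→{3}; (2,6)→{2,6}; (3,2)→{2,5}; (4,5)→{3,5}; (5,1)→{1,2}. Safe: 4. Place at column 4.
Columns [3, 6, 2, 5, 1, 4], r−c [-2, -4, 1, -1, 4, 2], r+c [4, 8, 5, 9, 6, 10] are all distinct, so no two queens attack.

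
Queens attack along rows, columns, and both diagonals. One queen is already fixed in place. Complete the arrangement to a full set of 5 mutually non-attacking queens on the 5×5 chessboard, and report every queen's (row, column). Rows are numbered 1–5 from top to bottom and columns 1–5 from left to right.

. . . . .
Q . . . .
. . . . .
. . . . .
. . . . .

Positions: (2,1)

(1,3) (2,1) (3,4) (4,2) (5,5)

Row 1: attacked by (2,1)→{1,2}. Safe: 3, 4, 5. Place at column 3.
Row 3: attacked by (1,3)→{1,3,5}; (2,1)→{1,2}. Safe: 4. Place at column 4.
Row 4: attacked by (1,3)→{3}; (2,1)→{1,3}; (3,4)→{3,4,5}. Safe: 2. Place at column 2.
Row 5: attacked by (1,3)→{3}; (2,1)→{1,4}; (3,4)→{2,4}; (4,2)→{1,2,3}. Safe: 5. Place at column 5.
Columns [3, 1, 4, 2, 5], r−c [-2, 1, -1, 2, 0], r+c [4, 3, 7, 6, 10] are all distinct, so no two queens attack.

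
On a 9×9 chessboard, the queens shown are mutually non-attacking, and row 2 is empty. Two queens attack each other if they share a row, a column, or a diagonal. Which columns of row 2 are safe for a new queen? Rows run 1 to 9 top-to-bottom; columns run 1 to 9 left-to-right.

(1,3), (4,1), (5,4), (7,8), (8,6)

(1,3) attacks row 2 at column 3 and diagonals 2, 4.
(4,1) attacks row 2 at column 1 and diagonals 3.
(5,4) attacks row 2 at column 4 and diagonals 1, 7.
(7,8) attacks row 2 at column 8 and diagonals 3.
(8,6) attacks row 2 at column 6.
Attacked columns: {1, 2, 3, 4, 6, 7, 8}. Safe: {5, 9}.

columns 5, 9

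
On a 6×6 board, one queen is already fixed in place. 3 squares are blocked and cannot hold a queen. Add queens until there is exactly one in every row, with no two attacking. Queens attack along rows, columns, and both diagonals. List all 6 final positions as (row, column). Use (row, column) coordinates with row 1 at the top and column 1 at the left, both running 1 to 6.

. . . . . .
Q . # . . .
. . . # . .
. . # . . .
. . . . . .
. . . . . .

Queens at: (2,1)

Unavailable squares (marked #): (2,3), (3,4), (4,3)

(1,4) (2,1) (3,5) (4,2) (5,6) (6,3)

Row 1: attacked by (2,1)→{1,2}. Safe: 3, 4, 5, 6. Place at column 4.
Row 3: attacked by (1,4)→{2,4,6}; (2,1)→{1,2}. Blocked: 4. Safe: 3, 5. Place at column 5.
Row 4: attacked by (1,4)→{1,4}; (2,1)→{1,3}; (3,5)→{4,5,6}. Blocked: 3. Safe: 2. Place at column 2.
Row 5: attacked by (1,4)→{4}; (2,1)→{1,4}; (3,5)→{3,5}; (4,2)→{1,2,3}. Safe: 6. Place at column 6.
Row 6: attacked by (1,4)→{4}; (2,1)→{1,5}; (3,5)→{2,5}; (4,2)→{2,4}; (5,6)→{5,6}. Safe: 3. Place at column 3.
Columns [4, 1, 5, 2, 6, 3], r−c [-3, 1, -2, 2, -1, 3], r+c [5, 3, 8, 6, 11, 9] are all distinct, so no two queens attack.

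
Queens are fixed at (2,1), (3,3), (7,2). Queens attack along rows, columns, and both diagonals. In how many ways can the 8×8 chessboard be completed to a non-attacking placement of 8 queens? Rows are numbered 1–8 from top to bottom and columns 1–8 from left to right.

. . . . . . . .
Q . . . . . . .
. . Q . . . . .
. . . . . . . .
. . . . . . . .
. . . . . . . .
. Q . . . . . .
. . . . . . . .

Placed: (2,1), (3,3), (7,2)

1

Branch on row 1: col 4 → 0; col 6 → 0; col 7 → 1.
Sum: 0 + 0 + 1 = 1.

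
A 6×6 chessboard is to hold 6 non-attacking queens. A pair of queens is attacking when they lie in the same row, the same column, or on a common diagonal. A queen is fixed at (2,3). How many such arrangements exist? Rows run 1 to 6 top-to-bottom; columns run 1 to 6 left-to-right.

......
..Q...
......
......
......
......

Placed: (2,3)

1

Branch on row 1: col 1 → 0; col 5 → 1; col 6 → 0.
Sum: 0 + 1 + 0 = 1.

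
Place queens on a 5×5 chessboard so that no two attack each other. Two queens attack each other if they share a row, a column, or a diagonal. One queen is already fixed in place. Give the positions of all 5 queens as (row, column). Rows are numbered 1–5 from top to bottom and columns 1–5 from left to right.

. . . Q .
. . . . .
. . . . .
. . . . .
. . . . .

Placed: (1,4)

Row 2: attacked by (1,4)→{3,4,5}. Safe: 1, 2. Place at column 2.
Row 3: attacked by (1,4)→{2,4}; (2,2)→{1,2,3}. Safe: 5. Place at column 5.
Row 4: attacked by (1,4)→{1,4}; (2,2)→{2,4}; (3,5)→{4,5}. Safe: 3. Place at column 3.
Row 5: attacked by (1,4)→{4}; (2,2)→{2,5}; (3,5)→{3,5}; (4,3)→{2,3,4}. Safe: 1. Place at column 1.
Columns [4, 2, 5, 3, 1], r−c [-3, 0, -2, 1, 4], r+c [5, 4, 8, 7, 6] are all distinct, so no two queens attack.

(1,4) (2,2) (3,5) (4,3) (5,1)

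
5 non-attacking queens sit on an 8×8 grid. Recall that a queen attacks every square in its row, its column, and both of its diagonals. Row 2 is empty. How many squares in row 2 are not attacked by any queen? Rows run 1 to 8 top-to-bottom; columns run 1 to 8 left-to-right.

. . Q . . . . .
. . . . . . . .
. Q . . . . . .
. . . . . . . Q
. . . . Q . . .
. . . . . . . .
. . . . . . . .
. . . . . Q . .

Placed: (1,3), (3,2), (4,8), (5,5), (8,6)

1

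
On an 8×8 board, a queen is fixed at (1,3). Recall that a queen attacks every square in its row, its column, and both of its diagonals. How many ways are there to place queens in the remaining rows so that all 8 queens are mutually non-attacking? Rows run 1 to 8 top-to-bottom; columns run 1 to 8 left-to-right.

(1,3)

Branch on row 2: col 1 → 1; col 5 → 4; col 6 → 8; col 7 → 2; col 8 → 1.
Sum: 1 + 4 + 8 + 2 + 1 = 16.

16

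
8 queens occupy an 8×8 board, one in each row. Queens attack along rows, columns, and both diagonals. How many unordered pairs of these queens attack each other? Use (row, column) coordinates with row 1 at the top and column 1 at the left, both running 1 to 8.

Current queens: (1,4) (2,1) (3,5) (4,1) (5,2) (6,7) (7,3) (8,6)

Same column: (2,1)–(4,1) (column 1).
Same diagonal: (1,4)–(4,1) (|1−4| = |4−1| = 3); (4,1)–(5,2) (|4−5| = |1−2| = 1).
Total attacking pairs: 3.

3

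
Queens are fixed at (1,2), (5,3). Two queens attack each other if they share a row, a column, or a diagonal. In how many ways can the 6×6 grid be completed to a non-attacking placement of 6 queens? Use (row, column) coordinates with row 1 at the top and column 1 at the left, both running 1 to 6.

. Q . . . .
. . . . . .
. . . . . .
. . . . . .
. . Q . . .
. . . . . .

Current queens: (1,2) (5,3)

Branch on row 2: col 4 → 1; col 5 → 0.
Sum: 1 + 0 = 1.

1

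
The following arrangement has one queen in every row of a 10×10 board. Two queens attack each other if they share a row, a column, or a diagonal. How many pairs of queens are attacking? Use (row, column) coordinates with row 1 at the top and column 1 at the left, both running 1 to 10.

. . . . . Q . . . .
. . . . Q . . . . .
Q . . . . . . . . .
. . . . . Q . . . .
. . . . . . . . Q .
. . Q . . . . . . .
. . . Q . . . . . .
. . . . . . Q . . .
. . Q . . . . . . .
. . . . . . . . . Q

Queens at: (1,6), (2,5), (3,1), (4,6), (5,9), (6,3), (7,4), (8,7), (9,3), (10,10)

4

Same column: (1,6)–(4,6) (column 6); (6,3)–(9,3) (column 3).
Same diagonal: (1,6)–(2,5) (|1−2| = |6−5| = 1); (6,3)–(7,4) (|6−7| = |3−4| = 1).
Total attacking pairs: 4.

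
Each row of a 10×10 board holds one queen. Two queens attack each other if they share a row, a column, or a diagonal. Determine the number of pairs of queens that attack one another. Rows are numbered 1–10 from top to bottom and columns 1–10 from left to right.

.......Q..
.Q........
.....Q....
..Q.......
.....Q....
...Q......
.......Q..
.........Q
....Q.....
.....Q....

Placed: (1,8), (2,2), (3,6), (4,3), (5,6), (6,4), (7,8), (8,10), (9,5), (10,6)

Same column: (1,8)–(7,8) (column 8); (3,6)–(5,6) (column 6); (3,6)–(10,6) (column 6); (5,6)–(10,6) (column 6).
Same diagonal: (1,8)–(3,6) (|1−3| = |8−6| = 2); (5,6)–(7,8) (|5−7| = |6−8| = 2); (9,5)–(10,6) (|9−10| = |5−6| = 1).
Total attacking pairs: 7.

7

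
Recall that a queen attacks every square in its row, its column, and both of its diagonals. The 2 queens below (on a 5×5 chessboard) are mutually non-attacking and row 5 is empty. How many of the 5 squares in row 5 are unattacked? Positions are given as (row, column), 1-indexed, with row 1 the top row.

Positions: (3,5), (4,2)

1

(3,5) attacks row 5 at column 5 and diagonals 3.
(4,2) attacks row 5 at column 2 and diagonals 1, 3.
Attacked columns: {1, 2, 3, 5}. Safe: {4}.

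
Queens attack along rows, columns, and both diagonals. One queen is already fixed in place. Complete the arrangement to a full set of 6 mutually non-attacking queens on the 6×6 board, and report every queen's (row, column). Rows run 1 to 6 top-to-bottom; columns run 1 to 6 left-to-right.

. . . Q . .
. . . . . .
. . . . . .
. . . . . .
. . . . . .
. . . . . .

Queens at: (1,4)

(1,4) (2,1) (3,5) (4,2) (5,6) (6,3)

Row 2: attacked by (1,4)→{3,4,5}. Safe: 1, 2, 6. Place at column 1.
Row 3: attacked by (1,4)→{2,4,6}; (2,1)→{1,2}. Safe: 3, 5. Place at column 5.
Row 4: attacked by (1,4)→{1,4}; (2,1)→{1,3}; (3,5)→{4,5,6}. Safe: 2. Place at column 2.
Row 5: attacked by (1,4)→{4}; (2,1)→{1,4}; (3,5)→{3,5}; (4,2)→{1,2,3}. Safe: 6. Place at column 6.
Row 6: attacked by (1,4)→{4}; (2,1)→{1,5}; (3,5)→{2,5}; (4,2)→{2,4}; (5,6)→{5,6}. Safe: 3. Place at column 3.
Columns [4, 1, 5, 2, 6, 3], r−c [-3, 1, -2, 2, -1, 3], r+c [5, 3, 8, 6, 11, 9] are all distinct, so no two queens attack.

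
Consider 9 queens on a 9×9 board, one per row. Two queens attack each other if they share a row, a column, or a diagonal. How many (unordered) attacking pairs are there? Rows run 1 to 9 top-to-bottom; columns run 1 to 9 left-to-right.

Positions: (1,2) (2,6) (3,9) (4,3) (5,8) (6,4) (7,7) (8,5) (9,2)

Same column: (1,2)–(9,2) (column 2).
Same diagonal: (5,8)–(8,5) (|5−8| = |8−5| = 3).
Total attacking pairs: 2.

2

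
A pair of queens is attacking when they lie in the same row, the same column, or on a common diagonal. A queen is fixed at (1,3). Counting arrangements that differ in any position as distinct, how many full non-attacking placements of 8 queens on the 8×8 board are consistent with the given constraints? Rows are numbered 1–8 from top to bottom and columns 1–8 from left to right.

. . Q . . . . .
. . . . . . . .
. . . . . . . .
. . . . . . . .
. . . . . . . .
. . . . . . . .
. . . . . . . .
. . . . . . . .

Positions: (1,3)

Branch on row 2: col 1 → 1; col 5 → 4; col 6 → 8; col 7 → 2; col 8 → 1.
Sum: 1 + 4 + 8 + 2 + 1 = 16.

16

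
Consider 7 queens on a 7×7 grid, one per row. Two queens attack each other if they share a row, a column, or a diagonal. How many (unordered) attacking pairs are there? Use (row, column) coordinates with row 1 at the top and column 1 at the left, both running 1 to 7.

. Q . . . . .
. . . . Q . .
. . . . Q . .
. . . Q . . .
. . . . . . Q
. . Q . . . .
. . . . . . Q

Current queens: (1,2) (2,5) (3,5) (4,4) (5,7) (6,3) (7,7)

5

Same column: (2,5)–(3,5) (column 5); (5,7)–(7,7) (column 7).
Same diagonal: (3,5)–(4,4) (|3−4| = |5−4| = 1); (3,5)–(5,7) (|3−5| = |5−7| = 2); (4,4)–(7,7) (|4−7| = |4−7| = 3).
Total attacking pairs: 5.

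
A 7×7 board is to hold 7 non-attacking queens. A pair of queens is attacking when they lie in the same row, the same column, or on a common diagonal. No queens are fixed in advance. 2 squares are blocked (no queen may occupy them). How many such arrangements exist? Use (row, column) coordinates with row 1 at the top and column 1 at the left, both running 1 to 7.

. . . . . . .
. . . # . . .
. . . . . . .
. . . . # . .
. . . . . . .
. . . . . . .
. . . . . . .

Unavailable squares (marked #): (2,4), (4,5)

Branch on row 1: col 1 → 3; col 2 → 5; col 3 → 5; col 4 → 5; col 5 → 6; col 6 → 4; col 7 → 3.
Sum: 3 + 5 + 5 + 5 + 6 + 4 + 3 = 31.

31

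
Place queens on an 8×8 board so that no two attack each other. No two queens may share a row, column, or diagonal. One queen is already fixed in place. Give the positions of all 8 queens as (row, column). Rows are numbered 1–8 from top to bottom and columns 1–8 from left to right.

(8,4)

(1,7) (2,5) (3,3) (4,1) (5,6) (6,8) (7,2) (8,4)

Row 1: attacked by (8,4)→{4}. Safe: 1, 2, 3, 5, 6, 7, 8. Place at column 7.
Row 2: attacked by (1,7)→{6,7,8}; (8,4)→{4}. Safe: 1, 2, 3, 5. Place at column 5.
Row 3: attacked by (1,7)→{5,7}; (2,5)→{4,5,6}; (8,4)→{4}. Safe: 1, 2, 3, 8. Place at column 3.
Row 4: attacked by (1,7)→{4,7}; (2,5)→{3,5,7}; (3,3)→{2,3,4}; (8,4)→{4,8}. Safe: 1, 6. Place at column 1.
Row 5: attacked by (1,7)→{3,7}; (2,5)→{2,5,8}; (3,3)→{1,3,5}; (4,1)→{1,2}; (8,4)→{1,4,7}. Safe: 6. Place at column 6.
Row 6: attacked by (1,7)→{2,7}; (2,5)→{1,5}; (3,3)→{3,6}; (4,1)→{1,3}; (5,6)→{5,6,7}; (8,4)→{2,4,6}. Safe: 8. Place at column 8.
Row 7: attacked by (1,7)→{1,7}; (2,5)→{5}; (3,3)→{3,7}; (4,1)→{1,4}; (5,6)→{4,6,8}; (6,8)→{7,8}; (8,4)→{3,4,5}. Safe: 2. Place at column 2.
Columns [7, 5, 3, 1, 6, 8, 2, 4], r−c [-6, -3, 0, 3, -1, -2, 5, 4], r+c [8, 7, 6, 5, 11, 14, 9, 12] are all distinct, so no two queens attack.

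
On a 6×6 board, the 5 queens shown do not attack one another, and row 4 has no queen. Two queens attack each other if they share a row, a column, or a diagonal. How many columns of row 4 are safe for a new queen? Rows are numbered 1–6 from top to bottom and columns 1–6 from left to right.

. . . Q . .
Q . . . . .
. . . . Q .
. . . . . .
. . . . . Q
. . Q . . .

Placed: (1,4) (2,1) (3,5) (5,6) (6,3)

(1,4) attacks row 4 at column 4 and diagonals 1.
(2,1) attacks row 4 at column 1 and diagonals 3.
(3,5) attacks row 4 at column 5 and diagonals 4, 6.
(5,6) attacks row 4 at column 6 and diagonals 5.
(6,3) attacks row 4 at column 3 and diagonals 1, 5.
Attacked columns: {1, 3, 4, 5, 6}. Safe: {2}.

1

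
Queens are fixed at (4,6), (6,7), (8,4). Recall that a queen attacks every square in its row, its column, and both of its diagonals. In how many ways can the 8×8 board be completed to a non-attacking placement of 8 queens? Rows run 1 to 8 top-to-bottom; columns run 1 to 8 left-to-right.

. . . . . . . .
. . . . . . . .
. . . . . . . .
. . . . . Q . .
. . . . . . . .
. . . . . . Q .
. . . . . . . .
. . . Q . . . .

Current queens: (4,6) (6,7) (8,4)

2

Branch on row 1: col 1 → 1; col 5 → 1; col 8 → 0.
Sum: 1 + 1 + 0 = 2.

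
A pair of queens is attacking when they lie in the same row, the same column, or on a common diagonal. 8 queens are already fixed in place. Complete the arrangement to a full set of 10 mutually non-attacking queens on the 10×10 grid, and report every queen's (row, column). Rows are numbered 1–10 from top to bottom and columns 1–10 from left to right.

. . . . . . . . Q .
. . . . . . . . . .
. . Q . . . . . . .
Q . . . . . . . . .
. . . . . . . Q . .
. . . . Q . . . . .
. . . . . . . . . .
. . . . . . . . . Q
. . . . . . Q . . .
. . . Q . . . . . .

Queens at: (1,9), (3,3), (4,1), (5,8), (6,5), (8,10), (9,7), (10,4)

Row 2: attacked by (1,9)→{8,9,10}; (3,3)→{2,3,4}; (4,1)→{1,3}; (5,8)→{5,8}; (6,5)→{1,5,9}; (8,10)→{4,10}; (9,7)→{7}; (10,4)→{4}. Safe: 6. Place at column 6.
Row 7: attacked by (1,9)→{3,9}; (2,6)→{1,6}; (3,3)→{3,7}; (4,1)→{1,4}; (5,8)→{6,8,10}; (6,5)→{4,5,6}; (8,10)→{9,10}; (9,7)→{5,7,9}; (10,4)→{1,4,7}. Safe: 2. Place at column 2.
Columns [9, 6, 3, 1, 8, 5, 2, 10, 7, 4], r−c [-8, -4, 0, 3, -3, 1, 5, -2, 2, 6], r+c [10, 8, 6, 5, 13, 11, 9, 18, 16, 14] are all distinct, so no two queens attack.

(1,9) (2,6) (3,3) (4,1) (5,8) (6,5) (7,2) (8,10) (9,7) (10,4)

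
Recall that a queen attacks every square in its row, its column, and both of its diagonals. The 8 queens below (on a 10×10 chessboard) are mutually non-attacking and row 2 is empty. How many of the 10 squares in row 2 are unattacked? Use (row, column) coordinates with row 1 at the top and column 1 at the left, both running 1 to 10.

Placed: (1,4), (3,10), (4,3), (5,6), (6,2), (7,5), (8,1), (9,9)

(1,4) attacks row 2 at column 4 and diagonals 3, 5.
(3,10) attacks row 2 at column 10 and diagonals 9.
(4,3) attacks row 2 at column 3 and diagonals 1, 5.
(5,6) attacks row 2 at column 6 and diagonals 3, 9.
(6,2) attacks row 2 at column 2 and diagonals 6.
(7,5) attacks row 2 at column 5 and diagonals 10.
(8,1) attacks row 2 at column 1 and diagonals 7.
(9,9) attacks row 2 at column 9 and diagonals 2.
Attacked columns: {1, 2, 3, 4, 5, 6, 7, 9, 10}. Safe: {8}.

1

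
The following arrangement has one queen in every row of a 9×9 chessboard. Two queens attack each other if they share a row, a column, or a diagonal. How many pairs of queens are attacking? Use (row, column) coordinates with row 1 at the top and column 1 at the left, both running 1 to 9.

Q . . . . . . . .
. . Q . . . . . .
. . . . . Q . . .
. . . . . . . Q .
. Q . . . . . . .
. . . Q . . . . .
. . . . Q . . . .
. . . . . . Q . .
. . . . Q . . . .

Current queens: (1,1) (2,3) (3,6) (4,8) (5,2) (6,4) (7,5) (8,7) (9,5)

3

Same column: (7,5)–(9,5) (column 5).
Same diagonal: (4,8)–(7,5) (|4−7| = |8−5| = 3); (6,4)–(7,5) (|6−7| = |4−5| = 1).
Total attacking pairs: 3.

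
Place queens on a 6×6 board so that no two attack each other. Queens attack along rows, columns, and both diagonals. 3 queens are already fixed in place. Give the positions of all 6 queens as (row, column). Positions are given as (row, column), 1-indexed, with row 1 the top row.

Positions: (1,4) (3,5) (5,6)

(1,4) (2,1) (3,5) (4,2) (5,6) (6,3)

Row 2: attacked by (1,4)→{3,4,5}; (3,5)→{4,5,6}; (5,6)→{3,6}. Safe: 1, 2. Place at column 1.
Row 4: attacked by (1,4)→{1,4}; (2,1)→{1,3}; (3,5)→{4,5,6}; (5,6)→{5,6}. Safe: 2. Place at column 2.
Row 6: attacked by (1,4)→{4}; (2,1)→{1,5}; (3,5)→{2,5}; (4,2)→{2,4}; (5,6)→{5,6}. Safe: 3. Place at column 3.
Columns [4, 1, 5, 2, 6, 3], r−c [-3, 1, -2, 2, -1, 3], r+c [5, 3, 8, 6, 11, 9] are all distinct, so no two queens attack.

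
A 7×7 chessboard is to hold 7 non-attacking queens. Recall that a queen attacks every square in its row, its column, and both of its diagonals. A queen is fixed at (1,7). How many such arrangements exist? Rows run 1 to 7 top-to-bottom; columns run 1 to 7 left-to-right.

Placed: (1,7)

4

Branch on row 2: col 1 → 0; col 2 → 1; col 3 → 1; col 4 → 1; col 5 → 1.
Sum: 0 + 1 + 1 + 1 + 1 = 4.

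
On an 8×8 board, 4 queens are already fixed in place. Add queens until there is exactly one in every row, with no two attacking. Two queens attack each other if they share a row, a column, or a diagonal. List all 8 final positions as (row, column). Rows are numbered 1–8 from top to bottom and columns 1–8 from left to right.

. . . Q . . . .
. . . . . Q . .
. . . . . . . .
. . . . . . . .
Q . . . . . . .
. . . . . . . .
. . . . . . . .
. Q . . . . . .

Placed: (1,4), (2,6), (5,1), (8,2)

(1,4) (2,6) (3,8) (4,3) (5,1) (6,7) (7,5) (8,2)

Row 3: attacked by (1,4)→{2,4,6}; (2,6)→{5,6,7}; (5,1)→{1,3}; (8,2)→{2,7}. Safe: 8. Place at column 8.
Row 4: attacked by (1,4)→{1,4,7}; (2,6)→{4,6,8}; (3,8)→{7,8}; (5,1)→{1,2}; (8,2)→{2,6}. Safe: 3, 5. Place at column 3.
Row 6: attacked by (1,4)→{4}; (2,6)→{2,6}; (3,8)→{5,8}; (4,3)→{1,3,5}; (5,1)→{1,2}; (8,2)→{2,4}. Safe: 7. Place at column 7.
Row 7: attacked by (1,4)→{4}; (2,6)→{1,6}; (3,8)→{4,8}; (4,3)→{3,6}; (5,1)→{1,3}; (6,7)→{6,7,8}; (8,2)→{1,2,3}. Safe: 5. Place at column 5.
Columns [4, 6, 8, 3, 1, 7, 5, 2], r−c [-3, -4, -5, 1, 4, -1, 2, 6], r+c [5, 8, 11, 7, 6, 13, 12, 10] are all distinct, so no two queens attack.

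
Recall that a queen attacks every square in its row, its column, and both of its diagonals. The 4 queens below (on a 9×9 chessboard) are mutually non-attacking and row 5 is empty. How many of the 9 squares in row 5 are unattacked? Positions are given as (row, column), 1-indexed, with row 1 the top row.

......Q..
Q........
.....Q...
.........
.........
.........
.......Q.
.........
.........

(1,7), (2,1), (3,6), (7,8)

3

(1,7) attacks row 5 at column 7 and diagonals 3.
(2,1) attacks row 5 at column 1 and diagonals 4.
(3,6) attacks row 5 at column 6 and diagonals 4, 8.
(7,8) attacks row 5 at column 8 and diagonals 6.
Attacked columns: {1, 3, 4, 6, 7, 8}. Safe: {2, 5, 9}.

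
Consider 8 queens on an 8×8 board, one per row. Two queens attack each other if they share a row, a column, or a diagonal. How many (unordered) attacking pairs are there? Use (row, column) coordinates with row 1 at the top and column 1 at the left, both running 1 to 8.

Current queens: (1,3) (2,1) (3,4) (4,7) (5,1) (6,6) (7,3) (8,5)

3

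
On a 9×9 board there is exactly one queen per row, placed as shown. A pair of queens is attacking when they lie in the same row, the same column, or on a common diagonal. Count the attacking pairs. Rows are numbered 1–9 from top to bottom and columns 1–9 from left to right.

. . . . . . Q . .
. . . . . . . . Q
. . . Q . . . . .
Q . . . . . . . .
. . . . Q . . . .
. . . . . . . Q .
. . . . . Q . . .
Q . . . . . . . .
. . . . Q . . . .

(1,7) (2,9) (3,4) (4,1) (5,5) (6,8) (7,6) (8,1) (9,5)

3

Same column: (4,1)–(8,1) (column 1); (5,5)–(9,5) (column 5).
Same diagonal: (6,8)–(9,5) (|6−9| = |8−5| = 3).
Total attacking pairs: 3.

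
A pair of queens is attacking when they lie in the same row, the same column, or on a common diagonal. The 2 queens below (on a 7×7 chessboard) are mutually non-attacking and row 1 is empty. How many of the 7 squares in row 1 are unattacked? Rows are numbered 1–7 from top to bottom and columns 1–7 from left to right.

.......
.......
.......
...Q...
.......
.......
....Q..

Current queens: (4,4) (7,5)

3

(4,4) attacks row 1 at column 4 and diagonals 1, 7.
(7,5) attacks row 1 at column 5.
Attacked columns: {1, 4, 5, 7}. Safe: {2, 3, 6}.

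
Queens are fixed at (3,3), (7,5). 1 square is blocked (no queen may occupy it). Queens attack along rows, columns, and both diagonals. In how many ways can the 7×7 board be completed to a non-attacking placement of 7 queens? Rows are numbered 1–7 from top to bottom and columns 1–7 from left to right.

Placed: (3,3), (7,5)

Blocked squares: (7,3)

Branch on row 1: col 2 → 1; col 4 → 1; col 6 → 0; col 7 → 0.
Sum: 1 + 1 + 0 + 0 = 2.

2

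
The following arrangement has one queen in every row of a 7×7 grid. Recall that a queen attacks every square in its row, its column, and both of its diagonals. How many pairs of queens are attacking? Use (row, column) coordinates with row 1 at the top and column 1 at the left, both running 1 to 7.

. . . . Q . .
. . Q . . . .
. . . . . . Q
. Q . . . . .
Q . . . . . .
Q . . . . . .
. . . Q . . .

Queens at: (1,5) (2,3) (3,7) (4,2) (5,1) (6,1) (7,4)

Same column: (5,1)–(6,1) (column 1).
Same diagonal: (1,5)–(3,7) (|1−3| = |5−7| = 2); (1,5)–(4,2) (|1−4| = |5−2| = 3); (1,5)–(5,1) (|1−5| = |5−1| = 4); (4,2)–(5,1) (|4−5| = |2−1| = 1).
Total attacking pairs: 5.

5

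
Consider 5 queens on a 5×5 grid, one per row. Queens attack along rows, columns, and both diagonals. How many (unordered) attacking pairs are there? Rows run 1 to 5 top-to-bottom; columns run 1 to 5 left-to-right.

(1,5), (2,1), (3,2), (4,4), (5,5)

3

Same column: (1,5)–(5,5) (column 5).
Same diagonal: (2,1)–(3,2) (|2−3| = |1−2| = 1); (4,4)–(5,5) (|4−5| = |4−5| = 1).
Total attacking pairs: 3.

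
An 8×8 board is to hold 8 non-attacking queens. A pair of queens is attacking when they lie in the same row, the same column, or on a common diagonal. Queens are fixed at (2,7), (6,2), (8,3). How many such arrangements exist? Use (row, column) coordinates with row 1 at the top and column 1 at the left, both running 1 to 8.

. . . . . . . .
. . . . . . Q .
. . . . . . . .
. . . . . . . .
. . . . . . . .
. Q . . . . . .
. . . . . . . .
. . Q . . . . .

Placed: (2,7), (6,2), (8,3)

Branch on row 1: col 1 → 1; col 4 → 1; col 5 → 0.
Sum: 1 + 1 + 0 = 2.

2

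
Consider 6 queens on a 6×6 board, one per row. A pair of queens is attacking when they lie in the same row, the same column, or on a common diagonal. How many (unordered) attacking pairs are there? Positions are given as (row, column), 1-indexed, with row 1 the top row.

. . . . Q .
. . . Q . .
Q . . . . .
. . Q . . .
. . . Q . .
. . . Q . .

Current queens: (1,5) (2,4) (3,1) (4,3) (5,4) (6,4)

6

Same column: (2,4)–(5,4) (column 4); (2,4)–(6,4) (column 4); (5,4)–(6,4) (column 4).
Same diagonal: (1,5)–(2,4) (|1−2| = |5−4| = 1); (3,1)–(6,4) (|3−6| = |1−4| = 3); (4,3)–(5,4) (|4−5| = |3−4| = 1).
Total attacking pairs: 6.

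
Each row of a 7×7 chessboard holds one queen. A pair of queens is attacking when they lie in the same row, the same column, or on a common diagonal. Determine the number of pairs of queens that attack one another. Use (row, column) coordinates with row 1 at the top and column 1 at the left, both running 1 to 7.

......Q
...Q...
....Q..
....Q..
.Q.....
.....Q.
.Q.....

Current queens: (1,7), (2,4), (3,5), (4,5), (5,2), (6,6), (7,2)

5

Same column: (3,5)–(4,5) (column 5); (5,2)–(7,2) (column 2).
Same diagonal: (1,7)–(3,5) (|1−3| = |7−5| = 2); (2,4)–(3,5) (|2−3| = |4−5| = 1); (4,5)–(7,2) (|4−7| = |5−2| = 3).
Total attacking pairs: 5.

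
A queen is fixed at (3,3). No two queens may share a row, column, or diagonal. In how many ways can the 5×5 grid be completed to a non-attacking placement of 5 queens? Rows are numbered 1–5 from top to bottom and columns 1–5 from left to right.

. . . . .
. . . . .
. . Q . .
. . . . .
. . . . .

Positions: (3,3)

2

Branch on row 1: col 2 → 1; col 4 → 1.
Sum: 1 + 1 = 2.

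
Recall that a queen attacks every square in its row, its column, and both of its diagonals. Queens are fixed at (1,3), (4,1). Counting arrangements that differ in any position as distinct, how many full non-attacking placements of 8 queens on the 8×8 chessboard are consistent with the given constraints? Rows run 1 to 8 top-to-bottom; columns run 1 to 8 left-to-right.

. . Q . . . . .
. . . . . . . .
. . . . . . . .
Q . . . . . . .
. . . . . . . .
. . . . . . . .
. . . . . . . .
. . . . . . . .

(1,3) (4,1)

Branch on row 2: col 5 → 1; col 6 → 3; col 7 → 0; col 8 → 0.
Sum: 1 + 3 + 0 + 0 = 4.

4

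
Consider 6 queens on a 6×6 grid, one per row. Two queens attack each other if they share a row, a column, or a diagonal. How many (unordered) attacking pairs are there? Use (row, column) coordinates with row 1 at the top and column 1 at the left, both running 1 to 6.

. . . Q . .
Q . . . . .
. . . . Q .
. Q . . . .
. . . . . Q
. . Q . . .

0

All columns are distinct and no two queens satisfy |Δrow| = |Δcol|, so no pair attacks.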